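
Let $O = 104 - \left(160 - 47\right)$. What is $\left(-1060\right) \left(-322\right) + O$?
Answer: $341311$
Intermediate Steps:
$O = -9$ ($O = 104 - 113 = -9$)
$\left(-1060\right) \left(-322\right) + O = \left(-1060\right) \left(-322\right) - 9 = 341320 - 9 = 341311$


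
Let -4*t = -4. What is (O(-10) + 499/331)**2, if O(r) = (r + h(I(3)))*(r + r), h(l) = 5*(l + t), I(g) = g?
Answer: 4316621401/109561 ≈ 39399.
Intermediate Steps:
t = 1 (t = -1/4*(-4) = 1)
h(l) = 5 + 5*l (h(l) = 5*(l + 1) = 5*(1 + l) = 5 + 5*l)
O(r) = 2*r*(20 + r) (O(r) = (r + (5 + 5*3))*(r + r) = (r + (5 + 15))*(2*r) = (r + 20)*(2*r) = (20 + r)*(2*r) = 2*r*(20 + r))
(O(-10) + 499/331)**2 = (2*(-10)*(20 - 10) + 499/331)**2 = (2*(-10)*10 + 499*(1/331))**2 = (-200 + 499/331)**2 = (-65701/331)**2 = 4316621401/109561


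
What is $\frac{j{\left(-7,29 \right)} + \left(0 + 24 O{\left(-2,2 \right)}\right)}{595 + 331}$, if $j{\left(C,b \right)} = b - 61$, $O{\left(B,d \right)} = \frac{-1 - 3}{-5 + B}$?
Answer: $- \frac{64}{3241} \approx -0.019747$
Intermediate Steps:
$O{\left(B,d \right)} = - \frac{4}{-5 + B}$
$j{\left(C,b \right)} = -61 + b$
$\frac{j{\left(-7,29 \right)} + \left(0 + 24 O{\left(-2,2 \right)}\right)}{595 + 331} = \frac{\left(-61 + 29\right) + \left(0 + 24 \left(- \frac{4}{-5 - 2}\right)\right)}{595 + 331} = \frac{-32 + \left(0 + 24 \left(- \frac{4}{-7}\right)\right)}{926} = \left(-32 + \left(0 + 24 \left(\left(-4\right) \left(- \frac{1}{7}\right)\right)\right)\right) \frac{1}{926} = \left(-32 + \left(0 + 24 \cdot \frac{4}{7}\right)\right) \frac{1}{926} = \left(-32 + \left(0 + \frac{96}{7}\right)\right) \frac{1}{926} = \left(-32 + \frac{96}{7}\right) \frac{1}{926} = \left(- \frac{128}{7}\right) \frac{1}{926} = - \frac{64}{3241}$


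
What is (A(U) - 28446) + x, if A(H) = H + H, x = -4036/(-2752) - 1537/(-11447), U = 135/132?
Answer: -2463986585787/86630896 ≈ -28442.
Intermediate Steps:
U = 45/44 (U = 135*(1/132) = 45/44 ≈ 1.0227)
x = 12607479/7875536 (x = -4036*(-1/2752) - 1537*(-1/11447) = 1009/688 + 1537/11447 = 12607479/7875536 ≈ 1.6008)
A(H) = 2*H
(A(U) - 28446) + x = (2*(45/44) - 28446) + 12607479/7875536 = (45/22 - 28446) + 12607479/7875536 = -625767/22 + 12607479/7875536 = -2463986585787/86630896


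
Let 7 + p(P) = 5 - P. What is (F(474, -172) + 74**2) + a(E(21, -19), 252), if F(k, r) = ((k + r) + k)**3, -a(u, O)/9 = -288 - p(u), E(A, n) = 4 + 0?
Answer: 467296590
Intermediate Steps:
p(P) = -2 - P (p(P) = -7 + (5 - P) = -2 - P)
E(A, n) = 4
a(u, O) = 2574 - 9*u (a(u, O) = -9*(-288 - (-2 - u)) = -9*(-288 + (2 + u)) = -9*(-286 + u) = 2574 - 9*u)
F(k, r) = (r + 2*k)**3
(F(474, -172) + 74**2) + a(E(21, -19), 252) = ((-172 + 2*474)**3 + 74**2) + (2574 - 9*4) = ((-172 + 948)**3 + 5476) + (2574 - 36) = (776**3 + 5476) + 2538 = (467288576 + 5476) + 2538 = 467294052 + 2538 = 467296590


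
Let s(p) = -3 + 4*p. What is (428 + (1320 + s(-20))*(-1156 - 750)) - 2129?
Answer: -2359423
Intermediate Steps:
(428 + (1320 + s(-20))*(-1156 - 750)) - 2129 = (428 + (1320 + (-3 + 4*(-20)))*(-1156 - 750)) - 2129 = (428 + (1320 + (-3 - 80))*(-1906)) - 2129 = (428 + (1320 - 83)*(-1906)) - 2129 = (428 + 1237*(-1906)) - 2129 = (428 - 2357722) - 2129 = -2357294 - 2129 = -2359423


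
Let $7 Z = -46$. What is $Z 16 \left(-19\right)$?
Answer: $\frac{13984}{7} \approx 1997.7$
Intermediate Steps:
$Z = - \frac{46}{7}$ ($Z = \frac{1}{7} \left(-46\right) = - \frac{46}{7} \approx -6.5714$)
$Z 16 \left(-19\right) = \left(- \frac{46}{7}\right) 16 \left(-19\right) = \left(- \frac{736}{7}\right) \left(-19\right) = \frac{13984}{7}$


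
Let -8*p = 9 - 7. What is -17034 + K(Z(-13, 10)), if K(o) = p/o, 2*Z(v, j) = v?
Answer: -442883/26 ≈ -17034.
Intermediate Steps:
Z(v, j) = v/2
p = -1/4 (p = -(9 - 7)/8 = -1/8*2 = -1/4 ≈ -0.25000)
K(o) = -1/(4*o)
-17034 + K(Z(-13, 10)) = -17034 - 1/(4*((1/2)*(-13))) = -17034 - 1/(4*(-13/2)) = -17034 - 1/4*(-2/13) = -17034 + 1/26 = -442883/26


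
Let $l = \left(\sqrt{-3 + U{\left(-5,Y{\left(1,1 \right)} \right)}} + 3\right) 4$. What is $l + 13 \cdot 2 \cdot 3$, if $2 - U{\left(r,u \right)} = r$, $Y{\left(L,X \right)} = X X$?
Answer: $98$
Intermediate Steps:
$Y{\left(L,X \right)} = X^{2}$
$U{\left(r,u \right)} = 2 - r$
$l = 20$ ($l = \left(\sqrt{-3 + \left(2 - -5\right)} + 3\right) 4 = \left(\sqrt{-3 + \left(2 + 5\right)} + 3\right) 4 = \left(\sqrt{-3 + 7} + 3\right) 4 = \left(\sqrt{4} + 3\right) 4 = \left(2 + 3\right) 4 = 5 \cdot 4 = 20$)
$l + 13 \cdot 2 \cdot 3 = 20 + 13 \cdot 2 \cdot 3 = 20 + 26 \cdot 3 = 20 + 78 = 98$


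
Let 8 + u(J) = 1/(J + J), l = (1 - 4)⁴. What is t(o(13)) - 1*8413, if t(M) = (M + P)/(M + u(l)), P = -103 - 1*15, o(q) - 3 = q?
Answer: -10928185/1297 ≈ -8425.7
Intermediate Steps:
o(q) = 3 + q
P = -118 (P = -103 - 15 = -118)
l = 81 (l = (-3)⁴ = 81)
u(J) = -8 + 1/(2*J) (u(J) = -8 + 1/(J + J) = -8 + 1/(2*J))
t(M) = (-118 + M)/(-1295/162 + M) (t(M) = (M - 118)/(M + (-8 + (½)/81)) = (-118 + M)/(M + (-8 + (½)*(1/81))) = (-118 + M)/(M + (-8 + 1/162)) = (-118 + M)/(M - 1295/162) = (-118 + M)/(-1295/162 + M))
t(o(13)) - 1*8413 = 162*(-118 + (3 + 13))/(-1295 + 162*(3 + 13)) - 1*8413 = 162*(-118 + 16)/(-1295 + 162*16) - 8413 = 162*(-102)/(-1295 + 2592) - 8413 = 162*(-102)/1297 - 8413 = 162*(1/1297)*(-102) - 8413 = -16524/1297 - 8413 = -10928185/1297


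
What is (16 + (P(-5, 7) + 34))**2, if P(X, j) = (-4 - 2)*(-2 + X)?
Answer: 8464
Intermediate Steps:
P(X, j) = 12 - 6*X (P(X, j) = -6*(-2 + X) = 12 - 6*X)
(16 + (P(-5, 7) + 34))**2 = (16 + ((12 - 6*(-5)) + 34))**2 = (16 + ((12 + 30) + 34))**2 = (16 + (42 + 34))**2 = (16 + 76)**2 = 92**2 = 8464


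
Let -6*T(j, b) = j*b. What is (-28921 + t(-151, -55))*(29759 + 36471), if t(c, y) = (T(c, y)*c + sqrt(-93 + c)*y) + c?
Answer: 35751715645/3 - 7285300*I*sqrt(61) ≈ 1.1917e+10 - 5.69e+7*I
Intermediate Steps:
T(j, b) = -b*j/6 (T(j, b) = -j*b/6 = -b*j/6)
t(c, y) = c + y*sqrt(-93 + c) - y*c**2/6 (t(c, y) = ((-y*c/6)*c + sqrt(-93 + c)*y) + c = ((-c*y/6)*c + y*sqrt(-93 + c)) + c = (-y*c**2/6 + y*sqrt(-93 + c)) + c = (y*sqrt(-93 + c) - y*c**2/6) + c = c + y*sqrt(-93 + c) - y*c**2/6)
(-28921 + t(-151, -55))*(29759 + 36471) = (-28921 + (-151 - 55*sqrt(-93 - 151) - 1/6*(-55)*(-151)**2))*(29759 + 36471) = (-28921 + (-151 - 110*I*sqrt(61) - 1/6*(-55)*22801))*66230 = (-28921 + (-151 - 110*I*sqrt(61) + 1254055/6))*66230 = (-28921 + (1253149/6 - 110*I*sqrt(61)))*66230 = (1079623/6 - 110*I*sqrt(61))*66230 = 35751715645/3 - 7285300*I*sqrt(61)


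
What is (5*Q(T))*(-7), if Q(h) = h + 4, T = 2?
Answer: -210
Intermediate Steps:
Q(h) = 4 + h
(5*Q(T))*(-7) = (5*(4 + 2))*(-7) = (5*6)*(-7) = 30*(-7) = -210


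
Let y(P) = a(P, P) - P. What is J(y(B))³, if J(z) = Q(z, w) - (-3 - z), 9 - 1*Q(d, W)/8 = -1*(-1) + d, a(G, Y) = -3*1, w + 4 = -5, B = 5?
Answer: 1860867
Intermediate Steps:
w = -9 (w = -4 - 5 = -9)
a(G, Y) = -3
y(P) = -3 - P
Q(d, W) = 64 - 8*d (Q(d, W) = 72 - 8*(-1*(-1) + d) = 72 - 8*(1 + d) = 72 + (-8 - 8*d) = 64 - 8*d)
J(z) = 67 - 7*z (J(z) = (64 - 8*z) - (-3 - z) = (64 - 8*z) + (3 + z) = 67 - 7*z)
J(y(B))³ = (67 - 7*(-3 - 1*5))³ = (67 - 7*(-3 - 5))³ = (67 - 7*(-8))³ = (67 + 56)³ = 123³ = 1860867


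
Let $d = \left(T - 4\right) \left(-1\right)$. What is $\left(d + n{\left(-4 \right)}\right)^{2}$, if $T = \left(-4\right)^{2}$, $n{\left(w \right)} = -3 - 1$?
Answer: $256$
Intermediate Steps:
$n{\left(w \right)} = -4$
$T = 16$
$d = -12$ ($d = \left(16 - 4\right) \left(-1\right) = 12 \left(-1\right) = -12$)
$\left(d + n{\left(-4 \right)}\right)^{2} = \left(-12 - 4\right)^{2} = \left(-16\right)^{2} = 256$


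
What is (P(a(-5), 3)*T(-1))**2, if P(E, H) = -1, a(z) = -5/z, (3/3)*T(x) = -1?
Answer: 1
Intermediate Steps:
T(x) = -1
(P(a(-5), 3)*T(-1))**2 = (-1*(-1))**2 = 1**2 = 1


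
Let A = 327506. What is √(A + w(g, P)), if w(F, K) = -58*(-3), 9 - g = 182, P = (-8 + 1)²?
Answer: 256*√5 ≈ 572.43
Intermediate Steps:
P = 49 (P = (-7)² = 49)
g = -173 (g = 9 - 1*182 = 9 - 182 = -173)
w(F, K) = 174
√(A + w(g, P)) = √(327506 + 174) = √327680 = 256*√5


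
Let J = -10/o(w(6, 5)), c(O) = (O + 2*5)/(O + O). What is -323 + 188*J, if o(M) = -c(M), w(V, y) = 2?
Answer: 911/3 ≈ 303.67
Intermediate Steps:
c(O) = (10 + O)/(2*O) (c(O) = (O + 10)/((2*O)) = (10 + O)*(1/(2*O)) = (10 + O)/(2*O))
o(M) = -(10 + M)/(2*M)
J = 10/3 (J = -10*4/(-10 - 1*2) = -10*4/(-10 - 2) = -10/((½)*(½)*(-12)) = -10/(-3) = -10*(-⅓) = 10/3 ≈ 3.3333)
-323 + 188*J = -323 + 188*(10/3) = -323 + 1880/3 = 911/3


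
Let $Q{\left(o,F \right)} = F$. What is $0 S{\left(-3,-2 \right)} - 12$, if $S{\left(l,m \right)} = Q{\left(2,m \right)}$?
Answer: $-12$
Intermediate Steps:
$S{\left(l,m \right)} = m$
$0 S{\left(-3,-2 \right)} - 12 = 0 \left(-2\right) - 12 = 0 - 12 = -12$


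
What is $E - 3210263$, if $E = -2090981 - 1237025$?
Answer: $-6538269$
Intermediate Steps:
$E = -3328006$
$E - 3210263 = -3328006 - 3210263 = -6538269$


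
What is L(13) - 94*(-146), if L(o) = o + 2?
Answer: 13739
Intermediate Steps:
L(o) = 2 + o
L(13) - 94*(-146) = (2 + 13) - 94*(-146) = 15 + 13724 = 13739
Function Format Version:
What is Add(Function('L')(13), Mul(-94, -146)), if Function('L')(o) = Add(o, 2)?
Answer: 13739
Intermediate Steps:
Function('L')(o) = Add(2, o)
Add(Function('L')(13), Mul(-94, -146)) = Add(Add(2, 13), Mul(-94, -146)) = Add(15, 13724) = 13739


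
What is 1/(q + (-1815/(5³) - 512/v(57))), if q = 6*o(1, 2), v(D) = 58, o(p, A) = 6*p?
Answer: 725/9173 ≈ 0.079036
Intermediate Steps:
q = 36 (q = 6*(6*1) = 6*6 = 36)
1/(q + (-1815/(5³) - 512/v(57))) = 1/(36 + (-1815/(5³) - 512/58)) = 1/(36 + (-1815/125 - 512*1/58)) = 1/(36 + (-1815*1/125 - 256/29)) = 1/(36 + (-363/25 - 256/29)) = 1/(36 - 16927/725) = 1/(9173/725) = 725/9173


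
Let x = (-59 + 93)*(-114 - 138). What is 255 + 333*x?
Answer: -2852889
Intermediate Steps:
x = -8568 (x = 34*(-252) = -8568)
255 + 333*x = 255 + 333*(-8568) = 255 - 2853144 = -2852889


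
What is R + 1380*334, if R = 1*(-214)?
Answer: 460706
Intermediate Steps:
R = -214
R + 1380*334 = -214 + 1380*334 = -214 + 460920 = 460706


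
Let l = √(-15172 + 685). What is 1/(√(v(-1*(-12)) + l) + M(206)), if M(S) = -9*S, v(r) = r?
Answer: -1/(1854 - √(12 + I*√14487)) ≈ -0.00054175 - 2.1663e-6*I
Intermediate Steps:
l = I*√14487 (l = √(-14487) = I*√14487 ≈ 120.36*I)
1/(√(v(-1*(-12)) + l) + M(206)) = 1/(√(-1*(-12) + I*√14487) - 9*206) = 1/(√(12 + I*√14487) - 1854) = 1/(-1854 + √(12 + I*√14487))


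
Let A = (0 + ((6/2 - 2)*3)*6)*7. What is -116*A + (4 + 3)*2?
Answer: -14602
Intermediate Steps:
A = 126 (A = (0 + ((6*(1/2) - 2)*3)*6)*7 = (0 + ((3 - 2)*3)*6)*7 = (0 + (1*3)*6)*7 = (0 + 3*6)*7 = (0 + 18)*7 = 18*7 = 126)
-116*A + (4 + 3)*2 = -116*126 + (4 + 3)*2 = -14616 + 7*2 = -14616 + 14 = -14602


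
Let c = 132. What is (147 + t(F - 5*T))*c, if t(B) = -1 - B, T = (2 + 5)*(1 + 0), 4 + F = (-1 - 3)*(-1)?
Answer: 23892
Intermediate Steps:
F = 0 (F = -4 + (-1 - 3)*(-1) = -4 - 4*(-1) = -4 + 4 = 0)
T = 7 (T = 7*1 = 7)
(147 + t(F - 5*T))*c = (147 + (-1 - (0 - 5*7)))*132 = (147 + (-1 - (0 - 35)))*132 = (147 + (-1 - 1*(-35)))*132 = (147 + (-1 + 35))*132 = (147 + 34)*132 = 181*132 = 23892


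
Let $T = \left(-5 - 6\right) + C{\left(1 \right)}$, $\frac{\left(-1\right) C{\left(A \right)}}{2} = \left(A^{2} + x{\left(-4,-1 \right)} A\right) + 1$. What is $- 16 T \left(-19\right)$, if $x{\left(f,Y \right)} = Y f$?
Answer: $-6992$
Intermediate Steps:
$C{\left(A \right)} = -2 - 8 A - 2 A^{2}$ ($C{\left(A \right)} = - 2 \left(\left(A^{2} + \left(-1\right) \left(-4\right) A\right) + 1\right) = - 2 \left(\left(A^{2} + 4 A\right) + 1\right) = - 2 \left(1 + A^{2} + 4 A\right) = -2 - 8 A - 2 A^{2}$)
$T = -23$ ($T = \left(-5 - 6\right) - \left(10 + 2\right) = -11 - 12 = -23$)
$- 16 T \left(-19\right) = \left(-16\right) \left(-23\right) \left(-19\right) = 368 \left(-19\right) = -6992$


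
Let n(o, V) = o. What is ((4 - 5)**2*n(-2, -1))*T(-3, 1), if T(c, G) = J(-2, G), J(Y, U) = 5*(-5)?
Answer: 50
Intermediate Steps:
J(Y, U) = -25
T(c, G) = -25
((4 - 5)**2*n(-2, -1))*T(-3, 1) = ((4 - 5)**2*(-2))*(-25) = ((-1)**2*(-2))*(-25) = (1*(-2))*(-25) = -2*(-25) = 50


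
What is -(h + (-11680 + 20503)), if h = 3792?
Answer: -12615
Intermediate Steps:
-(h + (-11680 + 20503)) = -(3792 + (-11680 + 20503)) = -(3792 + 8823) = -1*12615 = -12615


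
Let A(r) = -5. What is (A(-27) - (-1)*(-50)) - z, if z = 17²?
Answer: -344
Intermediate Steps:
z = 289
(A(-27) - (-1)*(-50)) - z = (-5 - (-1)*(-50)) - 1*289 = (-5 - 1*50) - 289 = (-5 - 50) - 289 = -55 - 289 = -344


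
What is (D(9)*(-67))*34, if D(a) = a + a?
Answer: -41004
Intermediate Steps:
D(a) = 2*a
(D(9)*(-67))*34 = ((2*9)*(-67))*34 = (18*(-67))*34 = -1206*34 = -41004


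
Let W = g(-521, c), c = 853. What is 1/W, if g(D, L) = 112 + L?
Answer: 1/965 ≈ 0.0010363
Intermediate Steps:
W = 965 (W = 112 + 853 = 965)
1/W = 1/965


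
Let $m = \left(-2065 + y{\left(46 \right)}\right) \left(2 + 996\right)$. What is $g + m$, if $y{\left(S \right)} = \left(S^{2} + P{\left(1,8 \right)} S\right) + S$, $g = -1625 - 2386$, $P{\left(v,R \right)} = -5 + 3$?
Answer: $979$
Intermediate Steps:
$P{\left(v,R \right)} = -2$
$g = -4011$
$y{\left(S \right)} = S^{2} - S$ ($y{\left(S \right)} = \left(S^{2} - 2 S\right) + S = S^{2} - S$)
$m = 4990$ ($m = \left(-2065 + 46 \left(-1 + 46\right)\right) \left(2 + 996\right) = \left(-2065 + 46 \cdot 45\right) 998 = \left(-2065 + 2070\right) 998 = 5 \cdot 998 = 4990$)
$g + m = -4011 + 4990 = 979$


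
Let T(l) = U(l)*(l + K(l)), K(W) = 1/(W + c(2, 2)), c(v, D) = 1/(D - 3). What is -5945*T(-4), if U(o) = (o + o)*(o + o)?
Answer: 1598016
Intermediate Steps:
c(v, D) = 1/(-3 + D)
U(o) = 4*o**2 (U(o) = (2*o)*(2*o) = 4*o**2)
K(W) = 1/(-1 + W) (K(W) = 1/(W + 1/(-3 + 2)) = 1/(W + 1/(-1)) = 1/(W - 1) = 1/(-1 + W))
T(l) = 4*l**2*(l + 1/(-1 + l)) (T(l) = (4*l**2)*(l + 1/(-1 + l)) = 4*l**2*(l + 1/(-1 + l)))
-5945*T(-4) = -23780*(-4)**2*(1 - 4*(-1 - 4))/(-1 - 4) = -23780*16*(1 - 4*(-5))/(-5) = -23780*16*(-1)*(1 + 20)/5 = -23780*16*(-1)*21/5 = -5945*(-1344/5) = 1598016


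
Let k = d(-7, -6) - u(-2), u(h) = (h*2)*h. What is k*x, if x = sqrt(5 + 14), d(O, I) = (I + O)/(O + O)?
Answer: -99*sqrt(19)/14 ≈ -30.824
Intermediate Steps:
u(h) = 2*h**2 (u(h) = (2*h)*h = 2*h**2)
d(O, I) = (I + O)/(2*O) (d(O, I) = (I + O)/((2*O)) = (I + O)*(1/(2*O)) = (I + O)/(2*O))
k = -99/14 (k = (1/2)*(-6 - 7)/(-7) - 2*(-2)**2 = (1/2)*(-1/7)*(-13) - 2*4 = 13/14 - 1*8 = 13/14 - 8 = -99/14 ≈ -7.0714)
x = sqrt(19) ≈ 4.3589
k*x = -99*sqrt(19)/14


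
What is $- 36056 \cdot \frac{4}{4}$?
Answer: $-36056$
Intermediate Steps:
$- 36056 \cdot \frac{4}{4} = - 36056 \cdot 4 \cdot \frac{1}{4} = \left(-36056\right) 1 = -36056$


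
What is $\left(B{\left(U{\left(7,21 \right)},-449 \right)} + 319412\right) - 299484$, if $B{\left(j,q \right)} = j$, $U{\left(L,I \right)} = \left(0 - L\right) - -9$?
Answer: $19930$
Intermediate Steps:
$U{\left(L,I \right)} = 9 - L$ ($U{\left(L,I \right)} = - L + 9 = 9 - L$)
$\left(B{\left(U{\left(7,21 \right)},-449 \right)} + 319412\right) - 299484 = \left(\left(9 - 7\right) + 319412\right) - 299484 = \left(2 + 319412\right) - 299484 = 319414 - 299484 = 19930$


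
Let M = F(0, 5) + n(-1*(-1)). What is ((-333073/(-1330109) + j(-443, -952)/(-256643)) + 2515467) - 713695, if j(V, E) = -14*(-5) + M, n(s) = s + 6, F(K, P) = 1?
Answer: 615058676260467601/341363164087 ≈ 1.8018e+6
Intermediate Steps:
n(s) = 6 + s
M = 8 (M = 1 + (6 - 1*(-1)) = 1 + (6 + 1) = 1 + 7 = 8)
j(V, E) = 78 (j(V, E) = -14*(-5) + 8 = 70 + 8 = 78)
((-333073/(-1330109) + j(-443, -952)/(-256643)) + 2515467) - 713695 = ((-333073/(-1330109) + 78/(-256643)) + 2515467) - 713695 = ((-333073*(-1/1330109) + 78*(-1/256643)) + 2515467) - 713695 = ((333073/1330109 - 78/256643) + 2515467) - 713695 = (85377105437/341363164087 + 2515467) - 713695 = 858687859653539066/341363164087 - 713695 = 615058676260467601/341363164087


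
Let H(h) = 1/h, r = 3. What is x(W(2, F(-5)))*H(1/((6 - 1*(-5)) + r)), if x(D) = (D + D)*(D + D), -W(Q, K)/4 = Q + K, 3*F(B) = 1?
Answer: 43904/9 ≈ 4878.2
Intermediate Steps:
F(B) = 1/3 (F(B) = (1/3)*1 = 1/3)
W(Q, K) = -4*K - 4*Q (W(Q, K) = -4*(Q + K) = -4*(K + Q) = -4*K - 4*Q)
x(D) = 4*D**2 (x(D) = (2*D)*(2*D) = 4*D**2)
x(W(2, F(-5)))*H(1/((6 - 1*(-5)) + r)) = (4*(-4*1/3 - 4*2)**2)/(1/((6 - 1*(-5)) + 3)) = (4*(-4/3 - 8)**2)/(1/((6 + 5) + 3)) = (4*(-28/3)**2)/(1/(11 + 3)) = (4*(784/9))/(1/14) = 3136/(9*(1/14)) = (3136/9)*14 = 43904/9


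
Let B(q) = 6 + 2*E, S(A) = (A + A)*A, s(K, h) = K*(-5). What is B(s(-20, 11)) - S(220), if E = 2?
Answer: -96790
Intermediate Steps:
s(K, h) = -5*K
S(A) = 2*A² (S(A) = (2*A)*A = 2*A²)
B(q) = 10 (B(q) = 6 + 2*2 = 6 + 4 = 10)
B(s(-20, 11)) - S(220) = 10 - 2*220² = 10 - 2*48400 = 10 - 1*96800 = 10 - 96800 = -96790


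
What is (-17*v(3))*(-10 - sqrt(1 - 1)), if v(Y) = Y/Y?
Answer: 170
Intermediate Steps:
v(Y) = 1
(-17*v(3))*(-10 - sqrt(1 - 1)) = (-17*1)*(-10 - sqrt(1 - 1)) = -17*(-10 - sqrt(0)) = -17*(-10 - 1*0) = -17*(-10 + 0) = -17*(-10) = 170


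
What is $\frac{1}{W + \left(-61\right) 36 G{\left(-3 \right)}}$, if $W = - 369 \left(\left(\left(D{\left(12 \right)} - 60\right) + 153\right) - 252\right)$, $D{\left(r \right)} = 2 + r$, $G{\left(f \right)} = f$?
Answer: $\frac{1}{60093} \approx 1.6641 \cdot 10^{-5}$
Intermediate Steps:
$W = 53505$ ($W = - 369 \left(\left(\left(\left(2 + 12\right) - 60\right) + 153\right) - 252\right) = - 369 \left(\left(\left(14 - 60\right) + 153\right) - 252\right) = - 369 \left(\left(-46 + 153\right) - 252\right) = - 369 \left(107 - 252\right) = \left(-369\right) \left(-145\right) = 53505$)
$\frac{1}{W + \left(-61\right) 36 G{\left(-3 \right)}} = \frac{1}{53505 + \left(-61\right) 36 \left(-3\right)} = \frac{1}{53505 - -6588} = \frac{1}{53505 + 6588} = \frac{1}{60093}$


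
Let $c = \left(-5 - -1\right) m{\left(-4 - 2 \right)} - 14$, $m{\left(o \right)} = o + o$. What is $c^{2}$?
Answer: $1156$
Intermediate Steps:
$m{\left(o \right)} = 2 o$
$c = 34$ ($c = \left(-5 - -1\right) 2 \left(-4 - 2\right) - 14 = \left(-5 + 1\right) 2 \left(-4 - 2\right) - 14 = - 4 \cdot 2 \left(-6\right) - 14 = \left(-4\right) \left(-12\right) - 14 = 48 - 14 = 34$)
$c^{2} = 34^{2} = 1156$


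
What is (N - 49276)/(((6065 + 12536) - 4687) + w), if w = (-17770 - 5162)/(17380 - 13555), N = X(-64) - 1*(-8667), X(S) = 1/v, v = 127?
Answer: -1095935175/375342277 ≈ -2.9198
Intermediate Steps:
X(S) = 1/127
N = 1100710/127 (N = 1/127 - 1*(-8667) = 1/127 + 8667 = 1100710/127 ≈ 8667.0)
w = -2548/425 (w = -22932/3825 = -22932*1/3825 = -2548/425 ≈ -5.9953)
(N - 49276)/(((6065 + 12536) - 4687) + w) = (1100710/127 - 49276)/(((6065 + 12536) - 4687) - 2548/425) = -5157342/(127*((18601 - 4687) - 2548/425)) = -5157342/(127*(13914 - 2548/425)) = -5157342/(127*5910902/425) = -5157342/127*425/5910902 = -1095935175/375342277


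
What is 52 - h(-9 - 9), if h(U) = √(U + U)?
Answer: 52 - 6*I ≈ 52.0 - 6.0*I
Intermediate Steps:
h(U) = √2*√U (h(U) = √(2*U) = √2*√U)
52 - h(-9 - 9) = 52 - √2*√(-9 - 9) = 52 - √2*√(-18) = 52 - √2*3*I*√2 = 52 - 6*I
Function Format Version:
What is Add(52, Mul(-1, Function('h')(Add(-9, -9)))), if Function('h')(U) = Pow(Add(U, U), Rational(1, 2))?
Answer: Add(52, Mul(-6, I)) ≈ Add(52.000, Mul(-6.0000, I))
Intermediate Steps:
Function('h')(U) = Mul(Pow(2, Rational(1, 2)), Pow(U, Rational(1, 2))) (Function('h')(U) = Pow(Mul(2, U), Rational(1, 2)) = Mul(Pow(2, Rational(1, 2)), Pow(U, Rational(1, 2))))
Add(52, Mul(-1, Function('h')(Add(-9, -9)))) = Add(52, Mul(-1, Mul(Pow(2, Rational(1, 2)), Pow(Add(-9, -9), Rational(1, 2))))) = Add(52, Mul(-1, Mul(Pow(2, Rational(1, 2)), Pow(-18, Rational(1, 2))))) = Add(52, Mul(-1, Mul(Pow(2, Rational(1, 2)), Mul(3, I, Pow(2, Rational(1, 2)))))) = Add(52, Mul(-1, Mul(6, I))) = Add(52, Mul(-6, I))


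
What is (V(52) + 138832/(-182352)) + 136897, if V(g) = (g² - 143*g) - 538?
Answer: 1500144242/11397 ≈ 1.3163e+5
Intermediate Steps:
V(g) = -538 + g² - 143*g
(V(52) + 138832/(-182352)) + 136897 = ((-538 + 52² - 143*52) + 138832/(-182352)) + 136897 = ((-538 + 2704 - 7436) + 138832*(-1/182352)) + 136897 = (-5270 - 8677/11397) + 136897 = -60070867/11397 + 136897 = 1500144242/11397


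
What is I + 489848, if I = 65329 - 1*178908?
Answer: 376269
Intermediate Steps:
I = -113579 (I = 65329 - 178908 = -113579)
I + 489848 = -113579 + 489848 = 376269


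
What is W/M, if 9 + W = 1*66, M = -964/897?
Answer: -51129/964 ≈ -53.038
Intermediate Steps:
M = -964/897 (M = -964*1/897 = -964/897 ≈ -1.0747)
W = 57 (W = -9 + 1*66 = -9 + 66 = 57)
W/M = 57/(-964/897) = 57*(-897/964) = -51129/964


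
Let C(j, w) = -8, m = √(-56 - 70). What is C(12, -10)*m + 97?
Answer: 97 - 24*I*√14 ≈ 97.0 - 89.8*I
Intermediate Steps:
m = 3*I*√14 (m = √(-126) = 3*I*√14 ≈ 11.225*I)
C(12, -10)*m + 97 = -24*I*√14 + 97 = 97 - 24*I*√14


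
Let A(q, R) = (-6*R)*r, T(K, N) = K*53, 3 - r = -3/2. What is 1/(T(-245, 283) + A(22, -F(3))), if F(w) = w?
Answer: -1/12904 ≈ -7.7495e-5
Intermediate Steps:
r = 9/2 (r = 3 - (-3)/2 = 3 - 1*(-3/2) = 3 + 3/2 = 9/2 ≈ 4.5000)
T(K, N) = 53*K
A(q, R) = -27*R (A(q, R) = -6*R*(9/2) = -27*R)
1/(T(-245, 283) + A(22, -F(3))) = 1/(53*(-245) - (-27)*3) = 1/(-12985 - 27*(-3)) = 1/(-12985 + 81) = 1/(-12904) = -1/12904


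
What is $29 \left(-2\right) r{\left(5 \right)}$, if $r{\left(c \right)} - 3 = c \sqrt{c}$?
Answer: $-174 - 290 \sqrt{5} \approx -822.46$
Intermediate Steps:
$r{\left(c \right)} = 3 + c^{\frac{3}{2}}$ ($r{\left(c \right)} = 3 + c \sqrt{c} = 3 + c^{\frac{3}{2}}$)
$29 \left(-2\right) r{\left(5 \right)} = 29 \left(-2\right) \left(3 + 5^{\frac{3}{2}}\right) = - 58 \left(3 + 5 \sqrt{5}\right) = -174 - 290 \sqrt{5}$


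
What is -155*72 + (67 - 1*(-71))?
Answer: -11022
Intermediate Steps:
-155*72 + (67 - 1*(-71)) = -11160 + (67 + 71) = -11160 + 138 = -11022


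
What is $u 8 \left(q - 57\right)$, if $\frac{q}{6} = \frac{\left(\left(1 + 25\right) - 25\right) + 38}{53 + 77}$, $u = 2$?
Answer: $- \frac{4416}{5} \approx -883.2$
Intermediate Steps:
$q = \frac{9}{5}$ ($q = 6 \frac{\left(\left(1 + 25\right) - 25\right) + 38}{53 + 77} = 6 \frac{\left(26 - 25\right) + 38}{130} = 6 \left(1 + 38\right) \frac{1}{130} = 6 \cdot 39 \cdot \frac{1}{130} = 6 \cdot \frac{3}{10} = \frac{9}{5} \approx 1.8$)
$u 8 \left(q - 57\right) = 2 \cdot 8 \left(\frac{9}{5} - 57\right) = 16 \left(- \frac{276}{5}\right) = - \frac{4416}{5}$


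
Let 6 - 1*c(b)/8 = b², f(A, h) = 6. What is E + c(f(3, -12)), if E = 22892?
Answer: 22652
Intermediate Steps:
c(b) = 48 - 8*b²
E + c(f(3, -12)) = 22892 + (48 - 8*6²) = 22892 + (48 - 8*36) = 22892 + (48 - 288) = 22892 - 240 = 22652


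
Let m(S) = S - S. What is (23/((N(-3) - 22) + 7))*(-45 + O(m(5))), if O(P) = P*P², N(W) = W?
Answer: 115/2 ≈ 57.500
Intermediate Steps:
m(S) = 0
O(P) = P³
(23/((N(-3) - 22) + 7))*(-45 + O(m(5))) = (23/((-3 - 22) + 7))*(-45 + 0³) = (23/(-25 + 7))*(-45 + 0) = (23/(-18))*(-45) = (23*(-1/18))*(-45) = -23/18*(-45) = 115/2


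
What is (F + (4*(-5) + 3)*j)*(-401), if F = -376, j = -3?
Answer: 130325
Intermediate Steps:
(F + (4*(-5) + 3)*j)*(-401) = (-376 + (4*(-5) + 3)*(-3))*(-401) = (-376 + (-20 + 3)*(-3))*(-401) = (-376 - 17*(-3))*(-401) = (-376 + 51)*(-401) = -325*(-401) = 130325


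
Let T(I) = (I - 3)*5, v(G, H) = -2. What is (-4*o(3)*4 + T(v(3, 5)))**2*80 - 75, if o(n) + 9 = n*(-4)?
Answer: 7737605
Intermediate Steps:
o(n) = -9 - 4*n (o(n) = -9 + n*(-4) = -9 - 4*n)
T(I) = -15 + 5*I (T(I) = (-3 + I)*5 = -15 + 5*I)
(-4*o(3)*4 + T(v(3, 5)))**2*80 - 75 = (-4*(-9 - 4*3)*4 + (-15 + 5*(-2)))**2*80 - 75 = (-4*(-9 - 12)*4 + (-15 - 10))**2*80 - 75 = (-4*(-21)*4 - 25)**2*80 - 75 = (84*4 - 25)**2*80 - 75 = (336 - 25)**2*80 - 75 = 311**2*80 - 75 = 96721*80 - 75 = 7737680 - 75 = 7737605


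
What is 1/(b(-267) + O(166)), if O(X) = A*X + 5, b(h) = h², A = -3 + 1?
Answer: 1/70962 ≈ 1.4092e-5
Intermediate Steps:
A = -2
O(X) = 5 - 2*X (O(X) = -2*X + 5 = 5 - 2*X)
1/(b(-267) + O(166)) = 1/((-267)² + (5 - 2*166)) = 1/(71289 + (5 - 332)) = 1/(71289 - 327) = 1/70962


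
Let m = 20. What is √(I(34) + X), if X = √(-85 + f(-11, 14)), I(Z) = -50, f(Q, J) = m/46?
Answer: √(-26450 + 23*I*√44735)/23 ≈ 0.64754 + 7.1007*I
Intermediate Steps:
f(Q, J) = 10/23 (f(Q, J) = 20/46 = 20*(1/46) = 10/23)
X = I*√44735/23 (X = √(-85 + 10/23) = √(-1945/23) = I*√44735/23 ≈ 9.1959*I)
√(I(34) + X) = √(-50 + I*√44735/23)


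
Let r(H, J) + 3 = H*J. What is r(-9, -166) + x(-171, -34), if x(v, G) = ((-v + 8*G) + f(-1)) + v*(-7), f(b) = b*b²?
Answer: 2586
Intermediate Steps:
f(b) = b³
r(H, J) = -3 + H*J
x(v, G) = -1 - 8*v + 8*G (x(v, G) = ((-v + 8*G) + (-1)³) + v*(-7) = ((-v + 8*G) - 1) - 7*v = (-1 - v + 8*G) - 7*v = -1 - 8*v + 8*G)
r(-9, -166) + x(-171, -34) = (-3 - 9*(-166)) + (-1 - 8*(-171) + 8*(-34)) = (-3 + 1494) + (-1 + 1368 - 272) = 1491 + 1095 = 2586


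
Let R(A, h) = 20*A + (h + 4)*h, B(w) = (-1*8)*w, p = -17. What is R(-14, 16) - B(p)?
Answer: -96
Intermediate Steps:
B(w) = -8*w
R(A, h) = 20*A + h*(4 + h) (R(A, h) = 20*A + (4 + h)*h = 20*A + h*(4 + h))
R(-14, 16) - B(p) = (16² + 4*16 + 20*(-14)) - (-8)*(-17) = (256 + 64 - 280) - 1*136 = 40 - 136 = -96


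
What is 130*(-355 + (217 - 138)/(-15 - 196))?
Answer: -9747920/211 ≈ -46199.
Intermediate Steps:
130*(-355 + (217 - 138)/(-15 - 196)) = 130*(-355 + 79/(-211)) = 130*(-355 + 79*(-1/211)) = 130*(-355 - 79/211) = 130*(-74984/211) = -9747920/211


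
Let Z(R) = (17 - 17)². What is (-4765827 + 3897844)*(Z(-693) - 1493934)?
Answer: 1296709315122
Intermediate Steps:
Z(R) = 0 (Z(R) = 0² = 0)
(-4765827 + 3897844)*(Z(-693) - 1493934) = (-4765827 + 3897844)*(0 - 1493934) = -867983*(-1493934) = 1296709315122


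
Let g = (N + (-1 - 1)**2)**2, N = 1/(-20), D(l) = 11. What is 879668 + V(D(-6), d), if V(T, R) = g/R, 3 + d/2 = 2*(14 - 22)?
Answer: 13370947359/15200 ≈ 8.7967e+5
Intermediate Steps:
N = -1/20 ≈ -0.050000
d = -38 (d = -6 + 2*(2*(14 - 22)) = -6 + 2*(2*(-8)) = -6 + 2*(-16) = -6 - 32 = -38)
g = 6241/400 (g = (-1/20 + (-1 - 1)**2)**2 = (-1/20 + (-2)**2)**2 = (-1/20 + 4)**2 = (79/20)**2 = 6241/400 ≈ 15.602)
V(T, R) = 6241/(400*R)
879668 + V(D(-6), d) = 879668 + (6241/400)/(-38) = 879668 + (6241/400)*(-1/38) = 879668 - 6241/15200 = 13370947359/15200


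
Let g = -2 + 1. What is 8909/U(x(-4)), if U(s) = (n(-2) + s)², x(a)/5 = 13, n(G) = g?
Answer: 8909/4096 ≈ 2.1750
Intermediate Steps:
g = -1
n(G) = -1
x(a) = 65 (x(a) = 5*13 = 65)
U(s) = (-1 + s)²
8909/U(x(-4)) = 8909/((-1 + 65)²) = 8909/(64²) = 8909/4096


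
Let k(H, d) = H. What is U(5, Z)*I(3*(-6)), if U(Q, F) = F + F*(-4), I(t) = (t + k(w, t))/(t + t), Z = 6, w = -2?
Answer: -10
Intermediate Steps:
I(t) = (-2 + t)/(2*t) (I(t) = (t - 2)/(t + t) = (-2 + t)/((2*t)) = (-2 + t)*(1/(2*t)) = (-2 + t)/(2*t))
U(Q, F) = -3*F (U(Q, F) = F - 4*F = -3*F)
U(5, Z)*I(3*(-6)) = (-3*6)*((-2 + 3*(-6))/(2*((3*(-6))))) = -9*(-2 - 18)/(-18) = -9*(-1)*(-20)/18 = -18*5/9 = -10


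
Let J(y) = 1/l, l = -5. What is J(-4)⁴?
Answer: 1/625 ≈ 0.0016000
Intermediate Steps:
J(y) = -⅕ (J(y) = 1/(-5) = -⅕)
J(-4)⁴ = (-⅕)⁴ = 1/625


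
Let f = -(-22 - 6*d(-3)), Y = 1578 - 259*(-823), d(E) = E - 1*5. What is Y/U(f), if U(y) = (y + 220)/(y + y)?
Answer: -5583110/97 ≈ -57558.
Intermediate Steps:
d(E) = -5 + E (d(E) = E - 5 = -5 + E)
Y = 214735 (Y = 1578 + 213157 = 214735)
f = -26 (f = -(-22 - 6*(-5 - 3)) = -(-22 - 6*(-8)) = -(-22 + 48) = -1*26 = -26)
U(y) = (220 + y)/(2*y) (U(y) = (220 + y)/((2*y)) = (220 + y)*(1/(2*y)) = (220 + y)/(2*y))
Y/U(f) = 214735/(((½)*(220 - 26)/(-26))) = 214735/(((½)*(-1/26)*194)) = 214735/(-97/26) = 214735*(-26/97) = -5583110/97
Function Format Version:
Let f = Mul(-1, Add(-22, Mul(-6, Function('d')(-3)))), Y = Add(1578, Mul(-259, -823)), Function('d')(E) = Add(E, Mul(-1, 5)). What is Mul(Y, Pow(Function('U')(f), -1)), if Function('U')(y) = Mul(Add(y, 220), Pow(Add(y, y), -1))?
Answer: Rational(-5583110, 97) ≈ -57558.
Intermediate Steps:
Function('d')(E) = Add(-5, E) (Function('d')(E) = Add(E, -5) = Add(-5, E))
Y = 214735 (Y = Add(1578, 213157) = 214735)
f = -26 (f = Mul(-1, Add(-22, Mul(-6, Add(-5, -3)))) = Mul(-1, Add(-22, Mul(-6, -8))) = Mul(-1, Add(-22, 48)) = Mul(-1, 26) = -26)
Function('U')(y) = Mul(Rational(1, 2), Pow(y, -1), Add(220, y)) (Function('U')(y) = Mul(Add(220, y), Pow(Mul(2, y), -1)) = Mul(Add(220, y), Mul(Rational(1, 2), Pow(y, -1))) = Mul(Rational(1, 2), Pow(y, -1), Add(220, y)))
Mul(Y, Pow(Function('U')(f), -1)) = Mul(214735, Pow(Mul(Rational(1, 2), Pow(-26, -1), Add(220, -26)), -1)) = Mul(214735, Pow(Mul(Rational(1, 2), Rational(-1, 26), 194), -1)) = Mul(214735, Pow(Rational(-97, 26), -1)) = Mul(214735, Rational(-26, 97)) = Rational(-5583110, 97)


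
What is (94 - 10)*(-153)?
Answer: -12852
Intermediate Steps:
(94 - 10)*(-153) = 84*(-153) = -12852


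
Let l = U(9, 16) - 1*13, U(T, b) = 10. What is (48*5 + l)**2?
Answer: 56169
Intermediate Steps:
l = -3 (l = 10 - 1*13 = 10 - 13 = -3)
(48*5 + l)**2 = (48*5 - 3)**2 = (240 - 3)**2 = 237**2 = 56169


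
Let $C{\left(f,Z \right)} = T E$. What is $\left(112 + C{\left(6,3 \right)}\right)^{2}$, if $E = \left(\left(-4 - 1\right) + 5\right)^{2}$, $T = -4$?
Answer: $12544$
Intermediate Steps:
$E = 0$ ($E = \left(\left(-4 - 1\right) + 5\right)^{2} = \left(-5 + 5\right)^{2} = 0^{2} = 0$)
$C{\left(f,Z \right)} = 0$ ($C{\left(f,Z \right)} = \left(-4\right) 0 = 0$)
$\left(112 + C{\left(6,3 \right)}\right)^{2} = \left(112 + 0\right)^{2} = 112^{2} = 12544$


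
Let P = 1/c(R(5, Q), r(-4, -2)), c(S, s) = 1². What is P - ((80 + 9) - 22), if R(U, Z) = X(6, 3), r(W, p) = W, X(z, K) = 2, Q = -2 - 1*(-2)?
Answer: -66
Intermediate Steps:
Q = 0 (Q = -2 + 2 = 0)
R(U, Z) = 2
c(S, s) = 1
P = 1 (P = 1/1 = 1)
P - ((80 + 9) - 22) = 1 - ((80 + 9) - 22) = 1 - (89 - 22) = 1 - 1*67 = 1 - 67 = -66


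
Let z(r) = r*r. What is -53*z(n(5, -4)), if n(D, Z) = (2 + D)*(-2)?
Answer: -10388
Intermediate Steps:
n(D, Z) = -4 - 2*D
z(r) = r²
-53*z(n(5, -4)) = -53*(-4 - 2*5)² = -53*(-4 - 10)² = -53*(-14)² = -53*196 = -10388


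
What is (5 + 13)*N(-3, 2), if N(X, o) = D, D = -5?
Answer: -90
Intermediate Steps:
N(X, o) = -5
(5 + 13)*N(-3, 2) = (5 + 13)*(-5) = 18*(-5) = -90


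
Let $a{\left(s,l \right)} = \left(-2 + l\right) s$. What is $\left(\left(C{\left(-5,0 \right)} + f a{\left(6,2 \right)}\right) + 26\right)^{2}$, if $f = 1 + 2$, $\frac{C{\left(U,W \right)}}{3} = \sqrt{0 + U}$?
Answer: $631 + 156 i \sqrt{5} \approx 631.0 + 348.83 i$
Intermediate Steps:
$C{\left(U,W \right)} = 3 \sqrt{U}$ ($C{\left(U,W \right)} = 3 \sqrt{0 + U} = 3 \sqrt{U}$)
$a{\left(s,l \right)} = s \left(-2 + l\right)$
$f = 3$
$\left(\left(C{\left(-5,0 \right)} + f a{\left(6,2 \right)}\right) + 26\right)^{2} = \left(\left(3 \sqrt{-5} + 3 \cdot 6 \left(-2 + 2\right)\right) + 26\right)^{2} = \left(\left(3 i \sqrt{5} + 3 \cdot 6 \cdot 0\right) + 26\right)^{2} = \left(\left(3 i \sqrt{5} + 3 \cdot 0\right) + 26\right)^{2} = \left(\left(3 i \sqrt{5} + 0\right) + 26\right)^{2} = \left(3 i \sqrt{5} + 26\right)^{2} = \left(26 + 3 i \sqrt{5}\right)^{2}$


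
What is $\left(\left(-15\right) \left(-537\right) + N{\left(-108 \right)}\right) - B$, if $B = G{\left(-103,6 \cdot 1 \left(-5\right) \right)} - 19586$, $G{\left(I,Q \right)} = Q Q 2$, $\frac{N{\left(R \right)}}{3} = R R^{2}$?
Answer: $-3753295$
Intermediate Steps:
$N{\left(R \right)} = 3 R^{3}$ ($N{\left(R \right)} = 3 R R^{2} = 3 R^{3}$)
$G{\left(I,Q \right)} = 2 Q^{2}$ ($G{\left(I,Q \right)} = Q^{2} \cdot 2 = 2 Q^{2}$)
$B = -17786$ ($B = 2 \left(6 \cdot 1 \left(-5\right)\right)^{2} - 19586 = 2 \left(6 \left(-5\right)\right)^{2} - 19586 = 2 \left(-30\right)^{2} - 19586 = 2 \cdot 900 - 19586 = 1800 - 19586 = -17786$)
$\left(\left(-15\right) \left(-537\right) + N{\left(-108 \right)}\right) - B = \left(\left(-15\right) \left(-537\right) + 3 \left(-108\right)^{3}\right) - -17786 = \left(8055 + 3 \left(-1259712\right)\right) + 17786 = \left(8055 - 3779136\right) + 17786 = -3771081 + 17786 = -3753295$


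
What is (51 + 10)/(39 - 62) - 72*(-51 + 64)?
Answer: -21589/23 ≈ -938.65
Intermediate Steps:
(51 + 10)/(39 - 62) - 72*(-51 + 64) = 61/(-23) - 72*13 = 61*(-1/23) - 936 = -61/23 - 936 = -21589/23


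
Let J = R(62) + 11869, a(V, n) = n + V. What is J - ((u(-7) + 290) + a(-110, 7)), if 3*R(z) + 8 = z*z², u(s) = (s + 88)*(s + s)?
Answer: 92256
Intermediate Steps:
u(s) = 2*s*(88 + s) (u(s) = (88 + s)*(2*s) = 2*s*(88 + s))
a(V, n) = V + n
R(z) = -8/3 + z³/3 (R(z) = -8/3 + (z*z²)/3 = -8/3 + z³/3)
J = 91309 (J = (-8/3 + (⅓)*62³) + 11869 = (-8/3 + (⅓)*238328) + 11869 = (-8/3 + 238328/3) + 11869 = 79440 + 11869 = 91309)
J - ((u(-7) + 290) + a(-110, 7)) = 91309 - ((2*(-7)*(88 - 7) + 290) + (-110 + 7)) = 91309 - ((2*(-7)*81 + 290) - 103) = 91309 - ((-1134 + 290) - 103) = 91309 - (-844 - 103) = 91309 - 1*(-947) = 91309 + 947 = 92256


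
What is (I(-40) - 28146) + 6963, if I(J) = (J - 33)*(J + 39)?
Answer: -21110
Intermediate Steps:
I(J) = (-33 + J)*(39 + J)
(I(-40) - 28146) + 6963 = ((-1287 + (-40)**2 + 6*(-40)) - 28146) + 6963 = ((-1287 + 1600 - 240) - 28146) + 6963 = (73 - 28146) + 6963 = -28073 + 6963 = -21110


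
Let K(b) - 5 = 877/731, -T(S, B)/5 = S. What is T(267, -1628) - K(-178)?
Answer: -980417/731 ≈ -1341.2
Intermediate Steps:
T(S, B) = -5*S
K(b) = 4532/731 (K(b) = 5 + 877/731 = 4532/731)
T(267, -1628) - K(-178) = -5*267 - 1*4532/731 = -1335 - 4532/731 = -980417/731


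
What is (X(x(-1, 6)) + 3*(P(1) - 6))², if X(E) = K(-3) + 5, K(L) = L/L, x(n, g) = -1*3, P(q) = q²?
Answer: 81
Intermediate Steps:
x(n, g) = -3
K(L) = 1
X(E) = 6 (X(E) = 1 + 5 = 6)
(X(x(-1, 6)) + 3*(P(1) - 6))² = (6 + 3*(1² - 6))² = (6 + 3*(1 - 6))² = (6 + 3*(-5))² = (6 - 15)² = (-9)² = 81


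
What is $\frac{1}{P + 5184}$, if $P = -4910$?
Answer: $\frac{1}{274} \approx 0.0036496$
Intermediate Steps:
$\frac{1}{P + 5184} = \frac{1}{-4910 + 5184} = \frac{1}{274}$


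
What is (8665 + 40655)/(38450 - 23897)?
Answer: 5480/1617 ≈ 3.3890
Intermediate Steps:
(8665 + 40655)/(38450 - 23897) = 49320/14553 = 49320*(1/14553) = 5480/1617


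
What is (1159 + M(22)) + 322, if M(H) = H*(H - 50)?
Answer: 865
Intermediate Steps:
M(H) = H*(-50 + H)
(1159 + M(22)) + 322 = (1159 + 22*(-50 + 22)) + 322 = (1159 + 22*(-28)) + 322 = (1159 - 616) + 322 = 543 + 322 = 865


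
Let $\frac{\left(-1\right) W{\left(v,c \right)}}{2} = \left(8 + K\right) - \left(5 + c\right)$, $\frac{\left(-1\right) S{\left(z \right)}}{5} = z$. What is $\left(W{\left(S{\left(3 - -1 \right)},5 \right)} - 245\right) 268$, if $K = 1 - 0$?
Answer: $-65124$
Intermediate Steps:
$K = 1$ ($K = 1 + 0 = 1$)
$S{\left(z \right)} = - 5 z$
$W{\left(v,c \right)} = -8 + 2 c$ ($W{\left(v,c \right)} = - 2 \left(\left(8 + 1\right) - \left(5 + c\right)\right) = - 2 \left(9 - \left(5 + c\right)\right) = - 2 \left(4 - c\right) = -8 + 2 c$)
$\left(W{\left(S{\left(3 - -1 \right)},5 \right)} - 245\right) 268 = \left(\left(-8 + 2 \cdot 5\right) - 245\right) 268 = \left(\left(-8 + 10\right) - 245\right) 268 = \left(2 - 245\right) 268 = \left(-243\right) 268 = -65124$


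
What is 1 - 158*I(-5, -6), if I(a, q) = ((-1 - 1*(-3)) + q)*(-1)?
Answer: -631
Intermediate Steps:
I(a, q) = -2 - q (I(a, q) = ((-1 + 3) + q)*(-1) = (2 + q)*(-1) = -2 - q)
1 - 158*I(-5, -6) = 1 - 158*(-2 - 1*(-6)) = 1 - 158*(-2 + 6) = 1 - 158*4 = 1 - 632 = -631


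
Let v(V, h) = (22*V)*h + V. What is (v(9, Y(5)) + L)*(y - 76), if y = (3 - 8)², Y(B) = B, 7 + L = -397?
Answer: -30345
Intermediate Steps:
L = -404 (L = -7 - 397 = -404)
v(V, h) = V + 22*V*h (v(V, h) = 22*V*h + V = V + 22*V*h)
y = 25 (y = (-5)² = 25)
(v(9, Y(5)) + L)*(y - 76) = (9*(1 + 22*5) - 404)*(25 - 76) = (9*(1 + 110) - 404)*(-51) = (9*111 - 404)*(-51) = (999 - 404)*(-51) = 595*(-51) = -30345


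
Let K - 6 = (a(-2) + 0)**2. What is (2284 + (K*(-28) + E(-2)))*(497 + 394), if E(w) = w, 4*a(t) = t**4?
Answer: 1484406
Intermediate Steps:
a(t) = t**4/4
K = 22 (K = 6 + ((1/4)*(-2)**4 + 0)**2 = 6 + ((1/4)*16 + 0)**2 = 6 + (4 + 0)**2 = 6 + 4**2 = 6 + 16 = 22)
(2284 + (K*(-28) + E(-2)))*(497 + 394) = (2284 + (22*(-28) - 2))*(497 + 394) = (2284 + (-616 - 2))*891 = (2284 - 618)*891 = 1666*891 = 1484406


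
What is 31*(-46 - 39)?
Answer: -2635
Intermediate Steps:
31*(-46 - 39) = 31*(-85) = -2635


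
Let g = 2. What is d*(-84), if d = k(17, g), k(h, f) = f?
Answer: -168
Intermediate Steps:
d = 2
d*(-84) = 2*(-84) = -168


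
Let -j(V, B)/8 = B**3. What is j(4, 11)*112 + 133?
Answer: -1192443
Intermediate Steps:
j(V, B) = -8*B**3
j(4, 11)*112 + 133 = -8*11**3*112 + 133 = -8*1331*112 + 133 = -10648*112 + 133 = -1192576 + 133 = -1192443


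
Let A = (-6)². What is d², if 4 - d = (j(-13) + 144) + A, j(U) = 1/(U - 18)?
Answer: 29757025/961 ≈ 30965.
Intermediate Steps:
j(U) = 1/(-18 + U)
A = 36
d = -5455/31 (d = 4 - ((1/(-18 - 13) + 144) + 36) = 4 - ((1/(-31) + 144) + 36) = 4 - ((-1/31 + 144) + 36) = 4 - (4463/31 + 36) = 4 - 1*5579/31 = 4 - 5579/31 = -5455/31 ≈ -175.97)
d² = (-5455/31)² = 29757025/961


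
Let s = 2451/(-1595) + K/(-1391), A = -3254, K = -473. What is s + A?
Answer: -7222125736/2218645 ≈ -3255.2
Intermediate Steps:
s = -2654906/2218645 (s = 2451/(-1595) - 473/(-1391) = 2451*(-1/1595) - 473*(-1/1391) = -2451/1595 + 473/1391 = -2654906/2218645 ≈ -1.1966)
s + A = -2654906/2218645 - 3254 = -7222125736/2218645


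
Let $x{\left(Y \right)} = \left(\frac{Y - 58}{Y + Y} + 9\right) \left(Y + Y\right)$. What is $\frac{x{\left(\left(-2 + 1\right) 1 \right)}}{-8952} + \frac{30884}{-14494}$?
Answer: $- \frac{137678765}{64875144} \approx -2.1222$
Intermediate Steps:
$x{\left(Y \right)} = 2 Y \left(9 + \frac{-58 + Y}{2 Y}\right)$ ($x{\left(Y \right)} = \left(\frac{-58 + Y}{2 Y} + 9\right) 2 Y = \left(9 + \frac{-58 + Y}{2 Y}\right) 2 Y = 2 Y \left(9 + \frac{-58 + Y}{2 Y}\right)$)
$\frac{x{\left(\left(-2 + 1\right) 1 \right)}}{-8952} + \frac{30884}{-14494} = \frac{-58 + 19 \left(-2 + 1\right) 1}{-8952} + \frac{30884}{-14494} = \left(-58 + 19 \left(\left(-1\right) 1\right)\right) \left(- \frac{1}{8952}\right) + 30884 \left(- \frac{1}{14494}\right) = \left(-58 + 19 \left(-1\right)\right) \left(- \frac{1}{8952}\right) - \frac{15442}{7247} = \left(-58 - 19\right) \left(- \frac{1}{8952}\right) - \frac{15442}{7247} = \left(-77\right) \left(- \frac{1}{8952}\right) - \frac{15442}{7247} = \frac{77}{8952} - \frac{15442}{7247} = - \frac{137678765}{64875144}$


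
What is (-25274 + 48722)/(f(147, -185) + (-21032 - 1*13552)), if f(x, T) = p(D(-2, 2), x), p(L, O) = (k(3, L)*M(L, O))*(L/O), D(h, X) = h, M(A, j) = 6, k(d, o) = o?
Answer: -143619/211826 ≈ -0.67800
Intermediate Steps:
p(L, O) = 6*L²/O (p(L, O) = (L*6)*(L/O) = (6*L)*(L/O) = 6*L²/O)
f(x, T) = 24/x (f(x, T) = 6*(-2)²/x = 6*4/x = 24/x)
(-25274 + 48722)/(f(147, -185) + (-21032 - 1*13552)) = (-25274 + 48722)/(24/147 + (-21032 - 1*13552)) = 23448/(24*(1/147) + (-21032 - 13552)) = 23448/(8/49 - 34584) = 23448/(-1694608/49) = 23448*(-49/1694608) = -143619/211826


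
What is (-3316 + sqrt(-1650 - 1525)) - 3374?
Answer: -6690 + 5*I*sqrt(127) ≈ -6690.0 + 56.347*I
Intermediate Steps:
(-3316 + sqrt(-1650 - 1525)) - 3374 = (-3316 + sqrt(-3175)) - 3374 = (-3316 + 5*I*sqrt(127)) - 3374 = -6690 + 5*I*sqrt(127)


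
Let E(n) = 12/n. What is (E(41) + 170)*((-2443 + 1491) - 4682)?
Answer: -39336588/41 ≈ -9.5943e+5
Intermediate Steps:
(E(41) + 170)*((-2443 + 1491) - 4682) = (12/41 + 170)*((-2443 + 1491) - 4682) = (12*(1/41) + 170)*(-952 - 4682) = (12/41 + 170)*(-5634) = (6982/41)*(-5634) = -39336588/41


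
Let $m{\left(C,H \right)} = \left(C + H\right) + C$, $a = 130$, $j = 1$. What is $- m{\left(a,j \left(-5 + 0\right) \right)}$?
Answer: $-255$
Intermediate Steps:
$m{\left(C,H \right)} = H + 2 C$
$- m{\left(a,j \left(-5 + 0\right) \right)} = - (1 \left(-5 + 0\right) + 2 \cdot 130) = - (1 \left(-5\right) + 260) = - (-5 + 260) = \left(-1\right) 255 = -255$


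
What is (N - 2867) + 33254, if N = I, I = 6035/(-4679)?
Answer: 142174738/4679 ≈ 30386.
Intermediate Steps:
I = -6035/4679 (I = 6035*(-1/4679) = -6035/4679 ≈ -1.2898)
N = -6035/4679 ≈ -1.2898
(N - 2867) + 33254 = (-6035/4679 - 2867) + 33254 = -13420728/4679 + 33254 = 142174738/4679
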